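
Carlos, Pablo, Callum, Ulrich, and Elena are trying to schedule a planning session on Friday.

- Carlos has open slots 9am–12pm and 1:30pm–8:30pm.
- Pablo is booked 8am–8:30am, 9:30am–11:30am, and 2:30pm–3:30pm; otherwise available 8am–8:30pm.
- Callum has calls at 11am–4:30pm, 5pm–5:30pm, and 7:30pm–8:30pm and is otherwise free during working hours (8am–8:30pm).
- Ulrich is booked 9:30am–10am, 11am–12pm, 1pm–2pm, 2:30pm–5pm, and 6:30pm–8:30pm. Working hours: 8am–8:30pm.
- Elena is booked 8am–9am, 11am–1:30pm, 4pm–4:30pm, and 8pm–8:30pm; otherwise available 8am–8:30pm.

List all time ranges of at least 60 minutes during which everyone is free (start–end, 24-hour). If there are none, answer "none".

Pablo free within 08:00–20:30: 08:30–09:30, 11:30–14:30, 15:30–20:30.
Callum free within 08:00–20:30: 08:00–11:00, 16:30–17:00, 17:30–19:30.
Ulrich free within 08:00–20:30: 08:00–09:30, 10:00–11:00, 12:00–13:00, 14:00–14:30, 17:00–18:30.
Elena free within 08:00–20:30: 09:00–11:00, 13:30–16:00, 16:30–20:00.
Carlos ∩ Pablo: 09:00–09:30, 11:30–12:00, 13:30–14:30, 15:30–20:30.
Carlos ∩ Pablo ∩ Callum: 09:00–09:30, 16:30–17:00, 17:30–19:30.
Carlos ∩ Pablo ∩ Callum ∩ Ulrich: 09:00–09:30, 17:30–18:30.
Carlos ∩ Pablo ∩ Callum ∩ Ulrich ∩ Elena: 09:00–09:30, 17:30–18:30.
Windows ≥ 60 min: 17:30–18:30.

17:30–18:30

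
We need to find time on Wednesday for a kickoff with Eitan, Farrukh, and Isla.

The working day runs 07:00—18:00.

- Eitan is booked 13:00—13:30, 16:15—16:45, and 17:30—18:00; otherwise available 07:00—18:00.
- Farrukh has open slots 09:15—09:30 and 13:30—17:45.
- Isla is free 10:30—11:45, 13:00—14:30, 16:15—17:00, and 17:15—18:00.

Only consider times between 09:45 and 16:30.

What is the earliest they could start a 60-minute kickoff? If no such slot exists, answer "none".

13:30

Eitan free within 07:00–18:00: 07:00–13:00, 13:30–16:15, 16:45–17:30.
Eitan ∩ Farrukh: 09:15–09:30, 13:30–16:15, 16:45–17:30.
Eitan ∩ Farrukh ∩ Isla: 13:30–14:30, 16:45–17:00, 17:15–17:30.
Restricted to 09:45–16:30: 13:30–14:30.
Windows ≥ 60 min: 13:30–14:30.
Earliest such window starts at 13:30.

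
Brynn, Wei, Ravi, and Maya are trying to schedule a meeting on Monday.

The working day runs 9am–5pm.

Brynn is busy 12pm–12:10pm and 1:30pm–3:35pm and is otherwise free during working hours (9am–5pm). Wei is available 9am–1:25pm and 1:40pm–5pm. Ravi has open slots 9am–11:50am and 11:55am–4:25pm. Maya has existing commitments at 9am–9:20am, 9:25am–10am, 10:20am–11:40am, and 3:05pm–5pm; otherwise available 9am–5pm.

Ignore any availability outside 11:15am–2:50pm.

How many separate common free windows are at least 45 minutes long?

Brynn free within 09:00–17:00: 09:00–12:00, 12:10–13:30, 15:35–17:00.
Maya free within 09:00–17:00: 09:20–09:25, 10:00–10:20, 11:40–15:05.
Brynn ∩ Wei: 09:00–12:00, 12:10–13:25, 15:35–17:00.
Brynn ∩ Wei ∩ Ravi: 09:00–11:50, 11:55–12:00, 12:10–13:25, 15:35–16:25.
Brynn ∩ Wei ∩ Ravi ∩ Maya: 09:20–09:25, 10:00–10:20, 11:40–11:50, 11:55–12:00, 12:10–13:25.
Restricted to 11:15–14:50: 11:40–11:50, 11:55–12:00, 12:10–13:25.
Windows ≥ 45 min: 12:10–13:25.
That's 1 window.

1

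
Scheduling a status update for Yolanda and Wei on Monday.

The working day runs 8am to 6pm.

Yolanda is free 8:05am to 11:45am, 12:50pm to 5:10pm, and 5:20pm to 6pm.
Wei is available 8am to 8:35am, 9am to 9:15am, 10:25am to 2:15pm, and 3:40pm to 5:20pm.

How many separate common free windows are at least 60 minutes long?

Yolanda ∩ Wei: 08:05–08:35, 09:00–09:15, 10:25–11:45, 12:50–14:15, 15:40–17:10.
Windows ≥ 60 min: 10:25–11:45, 12:50–14:15, 15:40–17:10.
That's 3 windows.

3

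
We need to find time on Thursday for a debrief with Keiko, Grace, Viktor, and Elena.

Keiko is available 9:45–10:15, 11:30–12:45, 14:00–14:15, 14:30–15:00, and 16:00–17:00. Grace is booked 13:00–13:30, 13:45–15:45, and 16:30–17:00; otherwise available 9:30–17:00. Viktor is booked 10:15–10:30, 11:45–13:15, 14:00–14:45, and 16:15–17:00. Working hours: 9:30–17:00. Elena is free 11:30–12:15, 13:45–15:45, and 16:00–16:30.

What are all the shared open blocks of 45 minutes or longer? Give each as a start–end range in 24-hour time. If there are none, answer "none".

none

Grace free within 09:30–17:00: 09:30–13:00, 13:30–13:45, 15:45–16:30.
Viktor free within 09:30–17:00: 09:30–10:15, 10:30–11:45, 13:15–14:00, 14:45–16:15.
Keiko ∩ Grace: 09:45–10:15, 11:30–12:45, 16:00–16:30.
Keiko ∩ Grace ∩ Viktor: 09:45–10:15, 11:30–11:45, 16:00–16:15.
Keiko ∩ Grace ∩ Viktor ∩ Elena: 11:30–11:45, 16:00–16:15.
Windows ≥ 45 min: (none).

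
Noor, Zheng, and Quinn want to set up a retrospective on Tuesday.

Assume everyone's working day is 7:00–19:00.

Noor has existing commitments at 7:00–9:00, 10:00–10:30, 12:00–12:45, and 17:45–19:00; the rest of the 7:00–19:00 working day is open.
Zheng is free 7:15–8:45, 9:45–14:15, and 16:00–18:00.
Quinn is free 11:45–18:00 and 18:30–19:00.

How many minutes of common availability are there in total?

Noor free within 07:00–19:00: 09:00–10:00, 10:30–12:00, 12:45–17:45.
Noor ∩ Zheng: 09:45–10:00, 10:30–12:00, 12:45–14:15, 16:00–17:45.
Noor ∩ Zheng ∩ Quinn: 11:45–12:00, 12:45–14:15, 16:00–17:45.
Total common minutes: 15 + 90 + 105 = 210.

210 minutes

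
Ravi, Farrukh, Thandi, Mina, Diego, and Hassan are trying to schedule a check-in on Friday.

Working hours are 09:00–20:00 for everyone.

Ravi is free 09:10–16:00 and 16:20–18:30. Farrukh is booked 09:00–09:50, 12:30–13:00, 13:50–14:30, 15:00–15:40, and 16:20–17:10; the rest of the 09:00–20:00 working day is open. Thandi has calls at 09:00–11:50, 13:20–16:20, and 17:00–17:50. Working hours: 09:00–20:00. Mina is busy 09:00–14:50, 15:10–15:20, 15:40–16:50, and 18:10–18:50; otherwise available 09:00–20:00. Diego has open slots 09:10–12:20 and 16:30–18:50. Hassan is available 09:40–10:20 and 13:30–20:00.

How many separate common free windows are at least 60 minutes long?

Farrukh free within 09:00–20:00: 09:50–12:30, 13:00–13:50, 14:30–15:00, 15:40–16:20, 17:10–20:00.
Thandi free within 09:00–20:00: 11:50–13:20, 16:20–17:00, 17:50–20:00.
Mina free within 09:00–20:00: 14:50–15:10, 15:20–15:40, 16:50–18:10, 18:50–20:00.
Ravi ∩ Farrukh: 09:50–12:30, 13:00–13:50, 14:30–15:00, 15:40–16:00, 17:10–18:30.
Ravi ∩ Farrukh ∩ Thandi: 11:50–12:30, 13:00–13:20, 17:50–18:30.
Ravi ∩ Farrukh ∩ Thandi ∩ Mina: 17:50–18:10.
Ravi ∩ Farrukh ∩ Thandi ∩ Mina ∩ Diego: 17:50–18:10.
Ravi ∩ Farrukh ∩ Thandi ∩ Mina ∩ Diego ∩ Hassan: 17:50–18:10.
Windows ≥ 60 min: (none).
That's 0 windows.

0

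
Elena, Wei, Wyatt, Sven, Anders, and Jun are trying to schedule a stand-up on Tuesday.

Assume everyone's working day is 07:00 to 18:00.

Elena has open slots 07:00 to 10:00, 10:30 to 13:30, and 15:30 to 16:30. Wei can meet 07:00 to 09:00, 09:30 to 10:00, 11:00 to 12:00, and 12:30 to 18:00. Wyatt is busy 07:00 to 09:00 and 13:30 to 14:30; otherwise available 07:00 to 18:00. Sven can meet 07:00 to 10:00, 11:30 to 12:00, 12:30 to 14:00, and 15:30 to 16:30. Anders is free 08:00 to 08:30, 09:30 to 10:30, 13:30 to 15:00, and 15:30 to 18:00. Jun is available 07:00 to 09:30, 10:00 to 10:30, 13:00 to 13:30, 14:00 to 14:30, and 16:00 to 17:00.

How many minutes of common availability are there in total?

30 minutes

Wyatt free within 07:00–18:00: 09:00–13:30, 14:30–18:00.
Elena ∩ Wei: 07:00–09:00, 09:30–10:00, 11:00–12:00, 12:30–13:30, 15:30–16:30.
Elena ∩ Wei ∩ Wyatt: 09:30–10:00, 11:00–12:00, 12:30–13:30, 15:30–16:30.
Elena ∩ Wei ∩ Wyatt ∩ Sven: 09:30–10:00, 11:30–12:00, 12:30–13:30, 15:30–16:30.
Elena ∩ Wei ∩ Wyatt ∩ Sven ∩ Anders: 09:30–10:00, 15:30–16:30.
Elena ∩ Wei ∩ Wyatt ∩ Sven ∩ Anders ∩ Jun: 16:00–16:30.
Total common minutes: 30.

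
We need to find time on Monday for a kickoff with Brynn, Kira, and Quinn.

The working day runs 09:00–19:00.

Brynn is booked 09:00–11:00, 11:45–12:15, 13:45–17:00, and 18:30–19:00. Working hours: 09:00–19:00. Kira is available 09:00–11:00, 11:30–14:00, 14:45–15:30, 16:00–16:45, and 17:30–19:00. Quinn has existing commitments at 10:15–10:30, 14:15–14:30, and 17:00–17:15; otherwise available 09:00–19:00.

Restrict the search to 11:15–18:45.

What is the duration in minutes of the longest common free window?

Brynn free within 09:00–19:00: 11:00–11:45, 12:15–13:45, 17:00–18:30.
Quinn free within 09:00–19:00: 09:00–10:15, 10:30–14:15, 14:30–17:00, 17:15–19:00.
Brynn ∩ Kira: 11:30–11:45, 12:15–13:45, 17:30–18:30.
Brynn ∩ Kira ∩ Quinn: 11:30–11:45, 12:15–13:45, 17:30–18:30.
Restricted to 11:15–18:45: 11:30–11:45, 12:15–13:45, 17:30–18:30.
Common window lengths: 15, 90, 60 min; longest is 90.

90 minutes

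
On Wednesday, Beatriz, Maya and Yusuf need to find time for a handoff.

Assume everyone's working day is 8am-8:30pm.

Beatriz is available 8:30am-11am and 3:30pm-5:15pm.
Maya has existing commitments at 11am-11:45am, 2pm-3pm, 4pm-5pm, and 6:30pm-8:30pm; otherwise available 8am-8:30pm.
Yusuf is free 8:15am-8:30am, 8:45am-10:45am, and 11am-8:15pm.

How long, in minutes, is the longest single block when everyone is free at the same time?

Maya free within 08:00–20:30: 08:00–11:00, 11:45–14:00, 15:00–16:00, 17:00–18:30.
Beatriz ∩ Maya: 08:30–11:00, 15:30–16:00, 17:00–17:15.
Beatriz ∩ Maya ∩ Yusuf: 08:45–10:45, 15:30–16:00, 17:00–17:15.
Common window lengths: 120, 30, 15 min; longest is 120.

120 minutes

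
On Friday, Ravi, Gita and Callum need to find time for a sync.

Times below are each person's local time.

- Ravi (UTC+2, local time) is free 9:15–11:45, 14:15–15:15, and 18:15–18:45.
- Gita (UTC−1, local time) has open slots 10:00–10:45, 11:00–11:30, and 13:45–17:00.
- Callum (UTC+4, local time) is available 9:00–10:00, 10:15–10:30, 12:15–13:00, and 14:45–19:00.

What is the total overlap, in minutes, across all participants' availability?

Ravi → UTC: 07:15–09:45, 12:15–13:15, 16:15–16:45.
Gita → UTC: 11:00–11:45, 12:00–12:30, 14:45–18:00.
Callum → UTC: 05:00–06:00, 06:15–06:30, 08:15–09:00, 10:45–15:00.
Ravi ∩ Gita: 12:15–12:30, 16:15–16:45.
Ravi ∩ Gita ∩ Callum: 12:15–12:30.
Total common minutes: 15.

15 minutes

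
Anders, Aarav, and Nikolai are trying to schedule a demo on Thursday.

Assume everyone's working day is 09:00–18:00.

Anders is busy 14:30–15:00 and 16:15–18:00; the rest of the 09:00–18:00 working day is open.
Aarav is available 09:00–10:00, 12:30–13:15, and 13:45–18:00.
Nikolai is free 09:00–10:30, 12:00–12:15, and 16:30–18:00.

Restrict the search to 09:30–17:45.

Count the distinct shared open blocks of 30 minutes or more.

1

Anders free within 09:00–18:00: 09:00–14:30, 15:00–16:15.
Anders ∩ Aarav: 09:00–10:00, 12:30–13:15, 13:45–14:30, 15:00–16:15.
Anders ∩ Aarav ∩ Nikolai: 09:00–10:00.
Restricted to 09:30–17:45: 09:30–10:00.
Windows ≥ 30 min: 09:30–10:00.
That's 1 window.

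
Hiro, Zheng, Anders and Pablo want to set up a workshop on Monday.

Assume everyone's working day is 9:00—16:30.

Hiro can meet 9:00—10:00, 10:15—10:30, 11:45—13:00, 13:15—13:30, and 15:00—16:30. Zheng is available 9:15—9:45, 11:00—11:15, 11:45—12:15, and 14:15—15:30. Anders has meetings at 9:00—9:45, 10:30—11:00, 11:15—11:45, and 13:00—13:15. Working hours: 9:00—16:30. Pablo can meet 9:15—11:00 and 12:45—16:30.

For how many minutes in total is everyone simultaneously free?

Anders free within 09:00–16:30: 09:45–10:30, 11:00–11:15, 11:45–13:00, 13:15–16:30.
Hiro ∩ Zheng: 09:15–09:45, 11:45–12:15, 15:00–15:30.
Hiro ∩ Zheng ∩ Anders: 11:45–12:15, 15:00–15:30.
Hiro ∩ Zheng ∩ Anders ∩ Pablo: 15:00–15:30.
Total common minutes: 30.

30 minutes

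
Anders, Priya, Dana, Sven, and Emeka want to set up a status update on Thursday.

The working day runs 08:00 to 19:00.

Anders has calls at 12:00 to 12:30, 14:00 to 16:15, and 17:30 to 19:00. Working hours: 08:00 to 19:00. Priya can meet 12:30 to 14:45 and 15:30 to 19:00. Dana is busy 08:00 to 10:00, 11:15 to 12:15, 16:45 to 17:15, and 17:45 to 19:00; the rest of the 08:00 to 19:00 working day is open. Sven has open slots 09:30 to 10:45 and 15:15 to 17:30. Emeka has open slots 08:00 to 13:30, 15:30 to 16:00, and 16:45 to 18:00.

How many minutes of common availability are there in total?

Anders free within 08:00–19:00: 08:00–12:00, 12:30–14:00, 16:15–17:30.
Dana free within 08:00–19:00: 10:00–11:15, 12:15–16:45, 17:15–17:45.
Anders ∩ Priya: 12:30–14:00, 16:15–17:30.
Anders ∩ Priya ∩ Dana: 12:30–14:00, 16:15–16:45, 17:15–17:30.
Anders ∩ Priya ∩ Dana ∩ Sven: 16:15–16:45, 17:15–17:30.
Anders ∩ Priya ∩ Dana ∩ Sven ∩ Emeka: 17:15–17:30.
Total common minutes: 15.

15 minutes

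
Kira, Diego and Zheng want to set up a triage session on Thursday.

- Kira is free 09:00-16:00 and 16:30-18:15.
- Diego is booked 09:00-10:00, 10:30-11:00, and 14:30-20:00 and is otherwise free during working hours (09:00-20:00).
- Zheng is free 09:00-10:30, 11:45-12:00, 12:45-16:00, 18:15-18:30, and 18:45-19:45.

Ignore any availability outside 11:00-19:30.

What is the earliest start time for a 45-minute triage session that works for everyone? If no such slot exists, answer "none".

12:45

Diego free within 09:00–20:00: 10:00–10:30, 11:00–14:30.
Kira ∩ Diego: 10:00–10:30, 11:00–14:30.
Kira ∩ Diego ∩ Zheng: 10:00–10:30, 11:45–12:00, 12:45–14:30.
Restricted to 11:00–19:30: 11:45–12:00, 12:45–14:30.
Windows ≥ 45 min: 12:45–14:30.
Earliest such window starts at 12:45.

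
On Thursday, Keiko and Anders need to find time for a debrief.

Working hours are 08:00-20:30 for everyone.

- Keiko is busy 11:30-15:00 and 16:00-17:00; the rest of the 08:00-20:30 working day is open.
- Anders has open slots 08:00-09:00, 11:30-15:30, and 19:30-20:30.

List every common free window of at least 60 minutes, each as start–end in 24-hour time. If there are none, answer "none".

08:00–09:00, 19:30–20:30

Keiko free within 08:00–20:30: 08:00–11:30, 15:00–16:00, 17:00–20:30.
Keiko ∩ Anders: 08:00–09:00, 15:00–15:30, 19:30–20:30.
Windows ≥ 60 min: 08:00–09:00, 19:30–20:30.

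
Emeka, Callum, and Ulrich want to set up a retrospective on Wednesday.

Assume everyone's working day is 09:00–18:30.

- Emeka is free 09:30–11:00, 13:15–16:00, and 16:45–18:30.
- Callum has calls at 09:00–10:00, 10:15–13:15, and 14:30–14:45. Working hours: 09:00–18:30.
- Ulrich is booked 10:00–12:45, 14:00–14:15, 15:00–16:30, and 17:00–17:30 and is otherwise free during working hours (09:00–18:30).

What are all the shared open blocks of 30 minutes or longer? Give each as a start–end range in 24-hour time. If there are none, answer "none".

Callum free within 09:00–18:30: 10:00–10:15, 13:15–14:30, 14:45–18:30.
Ulrich free within 09:00–18:30: 09:00–10:00, 12:45–14:00, 14:15–15:00, 16:30–17:00, 17:30–18:30.
Emeka ∩ Callum: 10:00–10:15, 13:15–14:30, 14:45–16:00, 16:45–18:30.
Emeka ∩ Callum ∩ Ulrich: 13:15–14:00, 14:15–14:30, 14:45–15:00, 16:45–17:00, 17:30–18:30.
Windows ≥ 30 min: 13:15–14:00, 17:30–18:30.

13:15–14:00, 17:30–18:30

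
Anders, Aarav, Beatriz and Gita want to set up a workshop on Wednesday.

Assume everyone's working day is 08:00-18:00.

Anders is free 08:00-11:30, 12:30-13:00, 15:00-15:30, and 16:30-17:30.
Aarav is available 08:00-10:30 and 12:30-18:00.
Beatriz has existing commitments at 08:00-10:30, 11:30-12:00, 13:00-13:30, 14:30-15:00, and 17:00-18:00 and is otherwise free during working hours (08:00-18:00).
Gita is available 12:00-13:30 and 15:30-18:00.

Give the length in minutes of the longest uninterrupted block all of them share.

30 minutes

Beatriz free within 08:00–18:00: 10:30–11:30, 12:00–13:00, 13:30–14:30, 15:00–17:00.
Anders ∩ Aarav: 08:00–10:30, 12:30–13:00, 15:00–15:30, 16:30–17:30.
Anders ∩ Aarav ∩ Beatriz: 12:30–13:00, 15:00–15:30, 16:30–17:00.
Anders ∩ Aarav ∩ Beatriz ∩ Gita: 12:30–13:00, 16:30–17:00.
Common window lengths: 30, 30 min; longest is 30.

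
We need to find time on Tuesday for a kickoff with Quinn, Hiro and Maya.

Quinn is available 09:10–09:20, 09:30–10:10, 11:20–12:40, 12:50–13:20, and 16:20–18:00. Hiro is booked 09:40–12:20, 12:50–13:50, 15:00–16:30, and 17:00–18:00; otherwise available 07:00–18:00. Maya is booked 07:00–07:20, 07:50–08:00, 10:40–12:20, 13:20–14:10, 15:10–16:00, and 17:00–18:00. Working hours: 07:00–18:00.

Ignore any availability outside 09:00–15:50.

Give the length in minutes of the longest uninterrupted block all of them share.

Hiro free within 07:00–18:00: 07:00–09:40, 12:20–12:50, 13:50–15:00, 16:30–17:00.
Maya free within 07:00–18:00: 07:20–07:50, 08:00–10:40, 12:20–13:20, 14:10–15:10, 16:00–17:00.
Quinn ∩ Hiro: 09:10–09:20, 09:30–09:40, 12:20–12:40, 16:30–17:00.
Quinn ∩ Hiro ∩ Maya: 09:10–09:20, 09:30–09:40, 12:20–12:40, 16:30–17:00.
Restricted to 09:00–15:50: 09:10–09:20, 09:30–09:40, 12:20–12:40.
Common window lengths: 10, 10, 20 min; longest is 20.

20 minutes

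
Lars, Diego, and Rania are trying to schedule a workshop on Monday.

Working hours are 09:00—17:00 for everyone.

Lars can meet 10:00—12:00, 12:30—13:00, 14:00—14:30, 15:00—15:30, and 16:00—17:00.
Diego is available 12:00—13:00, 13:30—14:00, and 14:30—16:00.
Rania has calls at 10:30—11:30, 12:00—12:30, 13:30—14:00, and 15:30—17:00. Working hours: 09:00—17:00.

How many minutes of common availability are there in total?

Rania free within 09:00–17:00: 09:00–10:30, 11:30–12:00, 12:30–13:30, 14:00–15:30.
Lars ∩ Diego: 12:30–13:00, 15:00–15:30.
Lars ∩ Diego ∩ Rania: 12:30–13:00, 15:00–15:30.
Total common minutes: 30 + 30 = 60.

60 minutes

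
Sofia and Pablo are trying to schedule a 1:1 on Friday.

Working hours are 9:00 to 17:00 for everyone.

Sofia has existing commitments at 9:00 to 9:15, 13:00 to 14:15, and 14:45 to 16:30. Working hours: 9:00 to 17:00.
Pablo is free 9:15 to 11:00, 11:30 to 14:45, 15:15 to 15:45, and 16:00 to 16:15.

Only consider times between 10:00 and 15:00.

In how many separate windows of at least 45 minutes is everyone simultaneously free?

2

Sofia free within 09:00–17:00: 09:15–13:00, 14:15–14:45, 16:30–17:00.
Sofia ∩ Pablo: 09:15–11:00, 11:30–13:00, 14:15–14:45.
Restricted to 10:00–15:00: 10:00–11:00, 11:30–13:00, 14:15–14:45.
Windows ≥ 45 min: 10:00–11:00, 11:30–13:00.
That's 2 windows.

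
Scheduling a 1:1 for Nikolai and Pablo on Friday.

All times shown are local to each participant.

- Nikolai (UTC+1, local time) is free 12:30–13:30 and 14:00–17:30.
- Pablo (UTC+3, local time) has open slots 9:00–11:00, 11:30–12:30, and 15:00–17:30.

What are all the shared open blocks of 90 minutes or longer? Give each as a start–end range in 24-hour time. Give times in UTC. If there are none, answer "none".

Nikolai → UTC: 11:30–12:30, 13:00–16:30.
Pablo → UTC: 06:00–08:00, 08:30–09:30, 12:00–14:30.
Nikolai ∩ Pablo: 12:00–12:30, 13:00–14:30.
Windows ≥ 90 min: 13:00–14:30.

13:00–14:30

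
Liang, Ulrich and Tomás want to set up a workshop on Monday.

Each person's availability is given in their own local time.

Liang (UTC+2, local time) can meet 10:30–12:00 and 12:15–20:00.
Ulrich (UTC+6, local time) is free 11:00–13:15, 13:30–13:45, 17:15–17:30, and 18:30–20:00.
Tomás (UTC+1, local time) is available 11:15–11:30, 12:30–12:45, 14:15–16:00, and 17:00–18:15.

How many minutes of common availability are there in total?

45 minutes

Liang → UTC: 08:30–10:00, 10:15–18:00.
Ulrich → UTC: 05:00–07:15, 07:30–07:45, 11:15–11:30, 12:30–14:00.
Tomás → UTC: 10:15–10:30, 11:30–11:45, 13:15–15:00, 16:00–17:15.
Liang ∩ Ulrich: 11:15–11:30, 12:30–14:00.
Liang ∩ Ulrich ∩ Tomás: 13:15–14:00.
Total common minutes: 45.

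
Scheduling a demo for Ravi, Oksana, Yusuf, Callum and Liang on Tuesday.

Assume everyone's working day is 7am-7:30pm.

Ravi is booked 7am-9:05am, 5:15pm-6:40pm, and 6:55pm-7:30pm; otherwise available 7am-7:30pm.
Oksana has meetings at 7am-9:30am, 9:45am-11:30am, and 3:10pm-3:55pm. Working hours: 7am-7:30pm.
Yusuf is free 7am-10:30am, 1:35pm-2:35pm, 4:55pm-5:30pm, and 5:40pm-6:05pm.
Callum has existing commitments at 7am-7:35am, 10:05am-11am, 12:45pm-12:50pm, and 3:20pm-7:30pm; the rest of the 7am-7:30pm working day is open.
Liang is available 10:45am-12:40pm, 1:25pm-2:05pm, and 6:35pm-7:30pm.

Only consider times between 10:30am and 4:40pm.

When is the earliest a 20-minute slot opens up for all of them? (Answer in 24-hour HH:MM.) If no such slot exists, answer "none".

13:35

Ravi free within 07:00–19:30: 09:05–17:15, 18:40–18:55.
Oksana free within 07:00–19:30: 09:30–09:45, 11:30–15:10, 15:55–19:30.
Callum free within 07:00–19:30: 07:35–10:05, 11:00–12:45, 12:50–15:20.
Ravi ∩ Oksana: 09:30–09:45, 11:30–15:10, 15:55–17:15, 18:40–18:55.
Ravi ∩ Oksana ∩ Yusuf: 09:30–09:45, 13:35–14:35, 16:55–17:15.
Ravi ∩ Oksana ∩ Yusuf ∩ Callum: 09:30–09:45, 13:35–14:35.
Ravi ∩ Oksana ∩ Yusuf ∩ Callum ∩ Liang: 13:35–14:05.
Restricted to 10:30–16:40: 13:35–14:05.
Windows ≥ 20 min: 13:35–14:05.
Earliest such window starts at 13:35.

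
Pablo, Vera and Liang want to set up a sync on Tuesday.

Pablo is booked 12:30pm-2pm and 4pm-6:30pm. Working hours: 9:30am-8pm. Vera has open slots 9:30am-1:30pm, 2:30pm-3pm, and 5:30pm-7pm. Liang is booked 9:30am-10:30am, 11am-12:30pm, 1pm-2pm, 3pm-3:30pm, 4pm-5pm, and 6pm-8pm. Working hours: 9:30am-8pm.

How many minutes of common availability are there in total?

60 minutes

Pablo free within 09:30–20:00: 09:30–12:30, 14:00–16:00, 18:30–20:00.
Liang free within 09:30–20:00: 10:30–11:00, 12:30–13:00, 14:00–15:00, 15:30–16:00, 17:00–18:00.
Pablo ∩ Vera: 09:30–12:30, 14:30–15:00, 18:30–19:00.
Pablo ∩ Vera ∩ Liang: 10:30–11:00, 14:30–15:00.
Total common minutes: 30 + 30 = 60.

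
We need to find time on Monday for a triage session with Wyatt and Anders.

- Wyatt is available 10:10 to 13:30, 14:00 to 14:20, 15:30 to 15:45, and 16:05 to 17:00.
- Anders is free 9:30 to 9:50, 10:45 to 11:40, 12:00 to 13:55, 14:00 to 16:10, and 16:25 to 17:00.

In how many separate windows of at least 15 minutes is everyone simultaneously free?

Wyatt ∩ Anders: 10:45–11:40, 12:00–13:30, 14:00–14:20, 15:30–15:45, 16:05–16:10, 16:25–17:00.
Windows ≥ 15 min: 10:45–11:40, 12:00–13:30, 14:00–14:20, 15:30–15:45, 16:25–17:00.
That's 5 windows.

5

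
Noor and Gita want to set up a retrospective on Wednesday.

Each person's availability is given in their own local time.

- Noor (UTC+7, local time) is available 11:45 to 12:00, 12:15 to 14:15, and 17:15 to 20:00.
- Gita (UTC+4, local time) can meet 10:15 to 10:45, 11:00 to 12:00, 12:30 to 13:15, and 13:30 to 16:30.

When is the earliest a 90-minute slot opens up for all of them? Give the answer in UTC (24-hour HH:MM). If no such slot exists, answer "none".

Noor → UTC: 04:45–05:00, 05:15–07:15, 10:15–13:00.
Gita → UTC: 06:15–06:45, 07:00–08:00, 08:30–09:15, 09:30–12:30.
Noor ∩ Gita: 06:15–06:45, 07:00–07:15, 10:15–12:30.
Windows ≥ 90 min: 10:15–12:30.
Earliest such window starts at 10:15.

10:15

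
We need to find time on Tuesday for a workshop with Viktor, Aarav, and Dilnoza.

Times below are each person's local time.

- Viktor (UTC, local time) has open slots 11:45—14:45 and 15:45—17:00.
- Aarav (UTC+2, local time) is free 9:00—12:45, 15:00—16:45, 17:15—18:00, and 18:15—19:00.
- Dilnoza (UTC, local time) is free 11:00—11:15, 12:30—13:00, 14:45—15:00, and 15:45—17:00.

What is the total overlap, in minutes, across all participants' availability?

Viktor → UTC: 11:45–14:45, 15:45–17:00.
Aarav → UTC: 07:00–10:45, 13:00–14:45, 15:15–16:00, 16:15–17:00.
Dilnoza → UTC: 11:00–11:15, 12:30–13:00, 14:45–15:00, 15:45–17:00.
Viktor ∩ Aarav: 13:00–14:45, 15:45–16:00, 16:15–17:00.
Viktor ∩ Aarav ∩ Dilnoza: 15:45–16:00, 16:15–17:00.
Total common minutes: 15 + 45 = 60.

60 minutes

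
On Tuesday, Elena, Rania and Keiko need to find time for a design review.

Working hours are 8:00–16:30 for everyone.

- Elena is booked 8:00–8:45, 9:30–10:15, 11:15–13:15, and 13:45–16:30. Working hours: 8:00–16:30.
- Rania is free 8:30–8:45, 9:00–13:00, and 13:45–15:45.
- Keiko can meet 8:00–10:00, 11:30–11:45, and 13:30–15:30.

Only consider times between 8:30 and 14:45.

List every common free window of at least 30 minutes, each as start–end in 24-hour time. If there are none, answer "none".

09:00–09:30

Elena free within 08:00–16:30: 08:45–09:30, 10:15–11:15, 13:15–13:45.
Elena ∩ Rania: 09:00–09:30, 10:15–11:15.
Elena ∩ Rania ∩ Keiko: 09:00–09:30.
Restricted to 08:30–14:45: 09:00–09:30.
Windows ≥ 30 min: 09:00–09:30.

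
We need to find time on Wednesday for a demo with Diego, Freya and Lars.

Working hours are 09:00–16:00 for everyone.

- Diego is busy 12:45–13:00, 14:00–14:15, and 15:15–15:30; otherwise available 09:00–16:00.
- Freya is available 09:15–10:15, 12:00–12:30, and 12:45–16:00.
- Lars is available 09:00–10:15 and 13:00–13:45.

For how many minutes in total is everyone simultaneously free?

105 minutes

Diego free within 09:00–16:00: 09:00–12:45, 13:00–14:00, 14:15–15:15, 15:30–16:00.
Diego ∩ Freya: 09:15–10:15, 12:00–12:30, 13:00–14:00, 14:15–15:15, 15:30–16:00.
Diego ∩ Freya ∩ Lars: 09:15–10:15, 13:00–13:45.
Total common minutes: 60 + 45 = 105.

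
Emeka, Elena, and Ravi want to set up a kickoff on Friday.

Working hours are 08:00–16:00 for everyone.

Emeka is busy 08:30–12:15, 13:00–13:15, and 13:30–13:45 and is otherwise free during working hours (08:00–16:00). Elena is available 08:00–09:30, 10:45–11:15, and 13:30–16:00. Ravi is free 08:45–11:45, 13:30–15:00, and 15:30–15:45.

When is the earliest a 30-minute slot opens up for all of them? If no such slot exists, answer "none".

13:45

Emeka free within 08:00–16:00: 08:00–08:30, 12:15–13:00, 13:15–13:30, 13:45–16:00.
Emeka ∩ Elena: 08:00–08:30, 13:45–16:00.
Emeka ∩ Elena ∩ Ravi: 13:45–15:00, 15:30–15:45.
Windows ≥ 30 min: 13:45–15:00.
Earliest such window starts at 13:45.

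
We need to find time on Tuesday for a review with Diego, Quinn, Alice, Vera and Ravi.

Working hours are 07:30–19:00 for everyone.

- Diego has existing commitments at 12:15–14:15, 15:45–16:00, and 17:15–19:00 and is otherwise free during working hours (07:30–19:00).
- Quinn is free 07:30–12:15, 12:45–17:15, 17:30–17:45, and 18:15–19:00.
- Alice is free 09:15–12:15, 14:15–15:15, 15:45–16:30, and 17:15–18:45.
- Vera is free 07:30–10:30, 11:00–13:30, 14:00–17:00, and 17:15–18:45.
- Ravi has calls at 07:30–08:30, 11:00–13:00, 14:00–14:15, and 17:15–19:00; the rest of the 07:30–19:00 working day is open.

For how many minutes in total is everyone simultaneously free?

Diego free within 07:30–19:00: 07:30–12:15, 14:15–15:45, 16:00–17:15.
Ravi free within 07:30–19:00: 08:30–11:00, 13:00–14:00, 14:15–17:15.
Diego ∩ Quinn: 07:30–12:15, 14:15–15:45, 16:00–17:15.
Diego ∩ Quinn ∩ Alice: 09:15–12:15, 14:15–15:15, 16:00–16:30.
Diego ∩ Quinn ∩ Alice ∩ Vera: 09:15–10:30, 11:00–12:15, 14:15–15:15, 16:00–16:30.
Diego ∩ Quinn ∩ Alice ∩ Vera ∩ Ravi: 09:15–10:30, 14:15–15:15, 16:00–16:30.
Total common minutes: 75 + 60 + 30 = 165.

165 minutes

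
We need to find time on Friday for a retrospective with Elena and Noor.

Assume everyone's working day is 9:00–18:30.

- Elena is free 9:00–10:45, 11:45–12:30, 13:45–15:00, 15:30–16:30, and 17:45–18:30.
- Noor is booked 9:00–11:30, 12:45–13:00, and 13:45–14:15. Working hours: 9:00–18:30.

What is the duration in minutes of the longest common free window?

60 minutes

Noor free within 09:00–18:30: 11:30–12:45, 13:00–13:45, 14:15–18:30.
Elena ∩ Noor: 11:45–12:30, 14:15–15:00, 15:30–16:30, 17:45–18:30.
Common window lengths: 45, 45, 60, 45 min; longest is 60.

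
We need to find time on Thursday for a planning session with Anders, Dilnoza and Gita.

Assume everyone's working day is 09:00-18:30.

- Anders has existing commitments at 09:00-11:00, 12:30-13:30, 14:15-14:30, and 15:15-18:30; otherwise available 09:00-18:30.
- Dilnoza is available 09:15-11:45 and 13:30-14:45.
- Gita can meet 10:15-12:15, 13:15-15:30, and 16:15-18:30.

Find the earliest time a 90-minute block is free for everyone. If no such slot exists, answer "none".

Anders free within 09:00–18:30: 11:00–12:30, 13:30–14:15, 14:30–15:15.
Anders ∩ Dilnoza: 11:00–11:45, 13:30–14:15, 14:30–14:45.
Anders ∩ Dilnoza ∩ Gita: 11:00–11:45, 13:30–14:15, 14:30–14:45.
Windows ≥ 90 min: (none).

none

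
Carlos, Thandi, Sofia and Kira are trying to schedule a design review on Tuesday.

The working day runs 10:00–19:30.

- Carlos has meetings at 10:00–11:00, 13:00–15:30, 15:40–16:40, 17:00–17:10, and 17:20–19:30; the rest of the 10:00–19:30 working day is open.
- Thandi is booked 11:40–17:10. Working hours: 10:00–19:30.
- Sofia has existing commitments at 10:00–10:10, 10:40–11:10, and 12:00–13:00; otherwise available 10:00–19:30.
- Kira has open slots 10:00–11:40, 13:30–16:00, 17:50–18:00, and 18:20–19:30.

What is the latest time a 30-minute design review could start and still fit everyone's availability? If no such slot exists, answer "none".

11:10

Carlos free within 10:00–19:30: 11:00–13:00, 15:30–15:40, 16:40–17:00, 17:10–17:20.
Thandi free within 10:00–19:30: 10:00–11:40, 17:10–19:30.
Sofia free within 10:00–19:30: 10:10–10:40, 11:10–12:00, 13:00–19:30.
Carlos ∩ Thandi: 11:00–11:40, 17:10–17:20.
Carlos ∩ Thandi ∩ Sofia: 11:10–11:40, 17:10–17:20.
Carlos ∩ Thandi ∩ Sofia ∩ Kira: 11:10–11:40.
Windows ≥ 30 min: 11:10–11:40.
Latest start in the last window 11:10–11:40 is 11:40 − 30 min = 11:10.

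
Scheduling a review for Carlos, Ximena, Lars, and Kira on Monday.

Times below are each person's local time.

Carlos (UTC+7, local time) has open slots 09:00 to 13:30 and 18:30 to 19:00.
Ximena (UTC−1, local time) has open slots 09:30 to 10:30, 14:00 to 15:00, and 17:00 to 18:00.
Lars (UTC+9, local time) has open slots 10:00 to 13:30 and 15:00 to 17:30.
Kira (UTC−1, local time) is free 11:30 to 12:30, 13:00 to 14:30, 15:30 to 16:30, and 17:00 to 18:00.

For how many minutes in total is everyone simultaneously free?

0 minutes

Carlos → UTC: 02:00–06:30, 11:30–12:00.
Ximena → UTC: 10:30–11:30, 15:00–16:00, 18:00–19:00.
Lars → UTC: 01:00–04:30, 06:00–08:30.
Kira → UTC: 12:30–13:30, 14:00–15:30, 16:30–17:30, 18:00–19:00.
Carlos ∩ Ximena: (none).
Carlos ∩ Ximena ∩ Lars: (none).
Carlos ∩ Ximena ∩ Lars ∩ Kira: (none).
Total common minutes: 0.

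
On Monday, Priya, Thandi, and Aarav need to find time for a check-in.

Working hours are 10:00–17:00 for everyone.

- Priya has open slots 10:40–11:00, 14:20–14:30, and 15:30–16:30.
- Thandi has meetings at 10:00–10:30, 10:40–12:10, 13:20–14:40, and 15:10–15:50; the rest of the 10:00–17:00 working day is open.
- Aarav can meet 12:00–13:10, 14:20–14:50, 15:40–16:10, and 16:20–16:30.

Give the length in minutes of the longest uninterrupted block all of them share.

Thandi free within 10:00–17:00: 10:30–10:40, 12:10–13:20, 14:40–15:10, 15:50–17:00.
Priya ∩ Thandi: 15:50–16:30.
Priya ∩ Thandi ∩ Aarav: 15:50–16:10, 16:20–16:30.
Common window lengths: 20, 10 min; longest is 20.

20 minutes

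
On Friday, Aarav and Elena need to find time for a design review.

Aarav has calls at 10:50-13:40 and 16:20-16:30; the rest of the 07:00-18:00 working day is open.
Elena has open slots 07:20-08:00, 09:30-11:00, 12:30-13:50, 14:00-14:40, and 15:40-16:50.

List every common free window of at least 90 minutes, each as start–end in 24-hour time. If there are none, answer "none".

none

Aarav free within 07:00–18:00: 07:00–10:50, 13:40–16:20, 16:30–18:00.
Aarav ∩ Elena: 07:20–08:00, 09:30–10:50, 13:40–13:50, 14:00–14:40, 15:40–16:20, 16:30–16:50.
Windows ≥ 90 min: (none).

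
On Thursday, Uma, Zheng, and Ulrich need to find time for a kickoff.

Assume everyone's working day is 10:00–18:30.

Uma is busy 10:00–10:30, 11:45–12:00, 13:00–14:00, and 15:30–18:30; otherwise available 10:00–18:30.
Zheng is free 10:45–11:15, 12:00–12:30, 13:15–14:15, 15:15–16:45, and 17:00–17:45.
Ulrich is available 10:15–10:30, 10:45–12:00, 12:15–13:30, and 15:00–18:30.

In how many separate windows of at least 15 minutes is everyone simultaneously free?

3

Uma free within 10:00–18:30: 10:30–11:45, 12:00–13:00, 14:00–15:30.
Uma ∩ Zheng: 10:45–11:15, 12:00–12:30, 14:00–14:15, 15:15–15:30.
Uma ∩ Zheng ∩ Ulrich: 10:45–11:15, 12:15–12:30, 15:15–15:30.
Windows ≥ 15 min: 10:45–11:15, 12:15–12:30, 15:15–15:30.
That's 3 windows.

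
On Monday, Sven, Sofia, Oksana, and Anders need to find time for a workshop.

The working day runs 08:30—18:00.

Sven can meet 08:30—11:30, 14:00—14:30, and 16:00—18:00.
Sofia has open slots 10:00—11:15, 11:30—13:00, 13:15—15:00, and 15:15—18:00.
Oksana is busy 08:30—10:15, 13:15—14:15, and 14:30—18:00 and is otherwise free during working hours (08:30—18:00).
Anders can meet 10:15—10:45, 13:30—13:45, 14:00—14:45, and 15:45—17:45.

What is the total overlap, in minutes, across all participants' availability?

45 minutes

Oksana free within 08:30–18:00: 10:15–13:15, 14:15–14:30.
Sven ∩ Sofia: 10:00–11:15, 14:00–14:30, 16:00–18:00.
Sven ∩ Sofia ∩ Oksana: 10:15–11:15, 14:15–14:30.
Sven ∩ Sofia ∩ Oksana ∩ Anders: 10:15–10:45, 14:15–14:30.
Total common minutes: 30 + 15 = 45.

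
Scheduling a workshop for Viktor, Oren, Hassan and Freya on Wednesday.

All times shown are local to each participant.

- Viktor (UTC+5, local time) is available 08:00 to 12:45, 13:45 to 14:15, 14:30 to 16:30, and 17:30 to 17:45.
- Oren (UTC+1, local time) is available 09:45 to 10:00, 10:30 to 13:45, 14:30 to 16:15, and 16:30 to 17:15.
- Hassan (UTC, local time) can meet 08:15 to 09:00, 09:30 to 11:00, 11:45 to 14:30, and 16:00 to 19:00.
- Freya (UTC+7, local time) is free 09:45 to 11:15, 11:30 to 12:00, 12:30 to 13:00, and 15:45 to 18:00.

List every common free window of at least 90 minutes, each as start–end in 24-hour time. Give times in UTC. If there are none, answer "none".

Viktor → UTC: 03:00–07:45, 08:45–09:15, 09:30–11:30, 12:30–12:45.
Oren → UTC: 08:45–09:00, 09:30–12:45, 13:30–15:15, 15:30–16:15.
Hassan → UTC: 08:15–09:00, 09:30–11:00, 11:45–14:30, 16:00–19:00.
Freya → UTC: 02:45–04:15, 04:30–05:00, 05:30–06:00, 08:45–11:00.
Viktor ∩ Oren: 08:45–09:00, 09:30–11:30, 12:30–12:45.
Viktor ∩ Oren ∩ Hassan: 08:45–09:00, 09:30–11:00, 12:30–12:45.
Viktor ∩ Oren ∩ Hassan ∩ Freya: 08:45–09:00, 09:30–11:00.
Windows ≥ 90 min: 09:30–11:00.

09:30–11:00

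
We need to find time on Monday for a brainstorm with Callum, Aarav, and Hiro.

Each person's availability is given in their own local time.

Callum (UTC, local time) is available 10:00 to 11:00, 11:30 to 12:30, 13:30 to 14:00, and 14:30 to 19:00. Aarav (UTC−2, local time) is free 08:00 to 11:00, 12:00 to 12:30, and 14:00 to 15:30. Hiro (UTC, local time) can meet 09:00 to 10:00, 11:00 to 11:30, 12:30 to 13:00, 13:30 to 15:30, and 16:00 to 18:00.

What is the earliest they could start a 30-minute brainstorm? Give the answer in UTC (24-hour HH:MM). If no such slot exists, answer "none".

Callum → UTC: 10:00–11:00, 11:30–12:30, 13:30–14:00, 14:30–19:00.
Aarav → UTC: 10:00–13:00, 14:00–14:30, 16:00–17:30.
Hiro → UTC: 09:00–10:00, 11:00–11:30, 12:30–13:00, 13:30–15:30, 16:00–18:00.
Callum ∩ Aarav: 10:00–11:00, 11:30–12:30, 16:00–17:30.
Callum ∩ Aarav ∩ Hiro: 16:00–17:30.
Windows ≥ 30 min: 16:00–17:30.
Earliest such window starts at 16:00.

16:00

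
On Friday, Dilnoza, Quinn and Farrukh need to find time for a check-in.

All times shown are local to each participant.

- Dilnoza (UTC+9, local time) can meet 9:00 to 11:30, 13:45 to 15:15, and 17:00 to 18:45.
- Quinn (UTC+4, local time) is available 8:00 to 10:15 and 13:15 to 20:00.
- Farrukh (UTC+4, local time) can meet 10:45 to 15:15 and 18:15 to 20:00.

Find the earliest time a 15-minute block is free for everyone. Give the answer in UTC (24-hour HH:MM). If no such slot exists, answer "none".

09:15

Dilnoza → UTC: 00:00–02:30, 04:45–06:15, 08:00–09:45.
Quinn → UTC: 04:00–06:15, 09:15–16:00.
Farrukh → UTC: 06:45–11:15, 14:15–16:00.
Dilnoza ∩ Quinn: 04:45–06:15, 09:15–09:45.
Dilnoza ∩ Quinn ∩ Farrukh: 09:15–09:45.
Windows ≥ 15 min: 09:15–09:45.
Earliest such window starts at 09:15.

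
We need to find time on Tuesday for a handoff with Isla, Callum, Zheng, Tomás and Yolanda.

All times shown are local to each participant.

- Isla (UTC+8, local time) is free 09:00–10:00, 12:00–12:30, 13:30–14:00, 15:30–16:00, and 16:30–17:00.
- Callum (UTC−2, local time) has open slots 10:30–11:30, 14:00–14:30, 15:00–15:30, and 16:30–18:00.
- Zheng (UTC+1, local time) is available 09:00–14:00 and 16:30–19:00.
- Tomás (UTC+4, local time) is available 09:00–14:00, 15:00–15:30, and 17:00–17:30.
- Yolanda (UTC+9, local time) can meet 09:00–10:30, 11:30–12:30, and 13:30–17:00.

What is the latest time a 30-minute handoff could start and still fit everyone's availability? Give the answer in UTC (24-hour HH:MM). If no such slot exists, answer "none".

Isla → UTC: 01:00–02:00, 04:00–04:30, 05:30–06:00, 07:30–08:00, 08:30–09:00.
Callum → UTC: 12:30–13:30, 16:00–16:30, 17:00–17:30, 18:30–20:00.
Zheng → UTC: 08:00–13:00, 15:30–18:00.
Tomás → UTC: 05:00–10:00, 11:00–11:30, 13:00–13:30.
Yolanda → UTC: 00:00–01:30, 02:30–03:30, 04:30–08:00.
Isla ∩ Callum: (none).
Isla ∩ Callum ∩ Zheng: (none).
Isla ∩ Callum ∩ Zheng ∩ Tomás: (none).
Isla ∩ Callum ∩ Zheng ∩ Tomás ∩ Yolanda: (none).
Windows ≥ 30 min: (none).

none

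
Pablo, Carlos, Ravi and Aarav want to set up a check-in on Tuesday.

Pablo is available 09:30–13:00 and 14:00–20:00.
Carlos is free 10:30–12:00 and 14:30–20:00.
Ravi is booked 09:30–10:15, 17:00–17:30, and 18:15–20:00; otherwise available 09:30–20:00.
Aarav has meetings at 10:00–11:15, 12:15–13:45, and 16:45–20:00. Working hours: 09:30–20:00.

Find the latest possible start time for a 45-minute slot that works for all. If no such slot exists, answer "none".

16:00

Ravi free within 09:30–20:00: 10:15–17:00, 17:30–18:15.
Aarav free within 09:30–20:00: 09:30–10:00, 11:15–12:15, 13:45–16:45.
Pablo ∩ Carlos: 10:30–12:00, 14:30–20:00.
Pablo ∩ Carlos ∩ Ravi: 10:30–12:00, 14:30–17:00, 17:30–18:15.
Pablo ∩ Carlos ∩ Ravi ∩ Aarav: 11:15–12:00, 14:30–16:45.
Windows ≥ 45 min: 11:15–12:00, 14:30–16:45.
Latest start in the last window 14:30–16:45 is 16:45 − 45 min = 16:00.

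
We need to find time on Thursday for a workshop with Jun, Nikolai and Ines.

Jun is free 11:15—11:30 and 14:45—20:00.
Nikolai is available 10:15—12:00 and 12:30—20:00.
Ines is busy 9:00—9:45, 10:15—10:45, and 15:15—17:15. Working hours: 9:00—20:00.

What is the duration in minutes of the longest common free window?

165 minutes

Ines free within 09:00–20:00: 09:45–10:15, 10:45–15:15, 17:15–20:00.
Jun ∩ Nikolai: 11:15–11:30, 14:45–20:00.
Jun ∩ Nikolai ∩ Ines: 11:15–11:30, 14:45–15:15, 17:15–20:00.
Common window lengths: 15, 30, 165 min; longest is 165.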